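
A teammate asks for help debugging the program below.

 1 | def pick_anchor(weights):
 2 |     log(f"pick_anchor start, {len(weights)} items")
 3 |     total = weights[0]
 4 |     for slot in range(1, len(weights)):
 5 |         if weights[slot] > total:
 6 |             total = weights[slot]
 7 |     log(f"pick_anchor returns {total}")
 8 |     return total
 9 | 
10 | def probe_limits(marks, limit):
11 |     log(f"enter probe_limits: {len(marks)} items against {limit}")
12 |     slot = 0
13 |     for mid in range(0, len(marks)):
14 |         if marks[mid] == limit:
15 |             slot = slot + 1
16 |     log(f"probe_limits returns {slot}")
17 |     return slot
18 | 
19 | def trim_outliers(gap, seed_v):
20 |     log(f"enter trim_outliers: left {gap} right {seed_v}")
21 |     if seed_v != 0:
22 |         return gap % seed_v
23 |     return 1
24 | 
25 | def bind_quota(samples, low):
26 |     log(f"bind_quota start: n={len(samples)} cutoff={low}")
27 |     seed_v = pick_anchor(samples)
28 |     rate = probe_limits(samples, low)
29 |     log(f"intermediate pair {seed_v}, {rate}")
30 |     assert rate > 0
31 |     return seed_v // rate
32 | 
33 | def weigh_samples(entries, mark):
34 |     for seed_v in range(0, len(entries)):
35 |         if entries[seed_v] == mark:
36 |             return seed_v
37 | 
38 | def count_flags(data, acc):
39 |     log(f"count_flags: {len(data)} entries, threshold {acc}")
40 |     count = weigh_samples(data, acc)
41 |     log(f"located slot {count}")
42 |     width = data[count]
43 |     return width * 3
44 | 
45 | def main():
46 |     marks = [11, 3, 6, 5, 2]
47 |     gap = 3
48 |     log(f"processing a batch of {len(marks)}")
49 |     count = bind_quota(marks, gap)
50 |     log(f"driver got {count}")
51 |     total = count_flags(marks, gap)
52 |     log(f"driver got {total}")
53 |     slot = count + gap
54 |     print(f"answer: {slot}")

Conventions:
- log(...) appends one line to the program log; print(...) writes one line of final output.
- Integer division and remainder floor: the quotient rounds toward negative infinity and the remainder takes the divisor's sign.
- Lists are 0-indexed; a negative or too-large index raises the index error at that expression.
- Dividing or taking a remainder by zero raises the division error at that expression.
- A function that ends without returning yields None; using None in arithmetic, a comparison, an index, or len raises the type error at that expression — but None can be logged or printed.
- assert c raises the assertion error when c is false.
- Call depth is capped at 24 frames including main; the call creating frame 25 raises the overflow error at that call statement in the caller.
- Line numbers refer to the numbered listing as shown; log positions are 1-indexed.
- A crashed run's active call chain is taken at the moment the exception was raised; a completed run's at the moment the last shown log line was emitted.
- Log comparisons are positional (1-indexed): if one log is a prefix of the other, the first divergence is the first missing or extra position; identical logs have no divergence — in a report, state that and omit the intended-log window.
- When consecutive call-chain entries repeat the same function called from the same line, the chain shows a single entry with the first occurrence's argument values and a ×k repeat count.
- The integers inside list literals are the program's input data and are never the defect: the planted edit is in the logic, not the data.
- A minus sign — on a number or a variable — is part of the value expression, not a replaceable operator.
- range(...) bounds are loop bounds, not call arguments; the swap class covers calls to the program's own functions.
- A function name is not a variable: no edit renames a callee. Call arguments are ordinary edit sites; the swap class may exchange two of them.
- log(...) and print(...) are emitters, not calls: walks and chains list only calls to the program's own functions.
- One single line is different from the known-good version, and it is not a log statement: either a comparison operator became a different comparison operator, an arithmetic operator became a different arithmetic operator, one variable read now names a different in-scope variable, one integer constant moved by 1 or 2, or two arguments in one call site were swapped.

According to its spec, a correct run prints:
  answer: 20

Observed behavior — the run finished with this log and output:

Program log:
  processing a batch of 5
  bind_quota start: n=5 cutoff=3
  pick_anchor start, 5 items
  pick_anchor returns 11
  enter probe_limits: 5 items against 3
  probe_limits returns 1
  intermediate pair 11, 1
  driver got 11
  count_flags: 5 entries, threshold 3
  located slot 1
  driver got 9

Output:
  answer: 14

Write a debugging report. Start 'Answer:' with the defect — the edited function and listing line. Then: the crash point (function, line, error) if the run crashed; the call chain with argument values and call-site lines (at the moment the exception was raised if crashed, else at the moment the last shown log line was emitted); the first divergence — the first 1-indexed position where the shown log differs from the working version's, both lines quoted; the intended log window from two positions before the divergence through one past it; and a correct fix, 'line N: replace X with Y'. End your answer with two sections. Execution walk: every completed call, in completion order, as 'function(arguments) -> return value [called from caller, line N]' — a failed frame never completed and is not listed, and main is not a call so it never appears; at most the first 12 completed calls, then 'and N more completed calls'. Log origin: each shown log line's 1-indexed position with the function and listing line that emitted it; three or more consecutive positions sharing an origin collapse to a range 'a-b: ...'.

Answer: the defect is in main at line 53.
Key fact: No log line changed; the fault shows up purely in the output.
Call chain: main.
First divergence: none — the logs agree in full.
Execution walk:
  pick_anchor([11, 3, 6, 5, 2]) -> 11  [called from bind_quota, line 27]
  probe_limits([11, 3, 6, 5, 2], 3) -> 1  [called from bind_quota, line 28]
  bind_quota([11, 3, 6, 5, 2], 3) -> 11  [called from main, line 49]
  weigh_samples([11, 3, 6, 5, 2], 3) -> 1  [called from count_flags, line 40]
  count_flags([11, 3, 6, 5, 2], 3) -> 9  [called from main, line 51]
Log origins:
  1: logged in main at line 48
  2: logged in bind_quota at line 26
  3: logged in pick_anchor at line 2
  4: logged in pick_anchor at line 7
  5: logged in probe_limits at line 11
  6: logged in probe_limits at line 16
  7: logged in bind_quota at line 29
  8: logged in main at line 50
  9: logged in count_flags at line 39
  10: logged in count_flags at line 41
  11: logged in main at line 52
A correct fix: line 53: replace `gap` with `total`.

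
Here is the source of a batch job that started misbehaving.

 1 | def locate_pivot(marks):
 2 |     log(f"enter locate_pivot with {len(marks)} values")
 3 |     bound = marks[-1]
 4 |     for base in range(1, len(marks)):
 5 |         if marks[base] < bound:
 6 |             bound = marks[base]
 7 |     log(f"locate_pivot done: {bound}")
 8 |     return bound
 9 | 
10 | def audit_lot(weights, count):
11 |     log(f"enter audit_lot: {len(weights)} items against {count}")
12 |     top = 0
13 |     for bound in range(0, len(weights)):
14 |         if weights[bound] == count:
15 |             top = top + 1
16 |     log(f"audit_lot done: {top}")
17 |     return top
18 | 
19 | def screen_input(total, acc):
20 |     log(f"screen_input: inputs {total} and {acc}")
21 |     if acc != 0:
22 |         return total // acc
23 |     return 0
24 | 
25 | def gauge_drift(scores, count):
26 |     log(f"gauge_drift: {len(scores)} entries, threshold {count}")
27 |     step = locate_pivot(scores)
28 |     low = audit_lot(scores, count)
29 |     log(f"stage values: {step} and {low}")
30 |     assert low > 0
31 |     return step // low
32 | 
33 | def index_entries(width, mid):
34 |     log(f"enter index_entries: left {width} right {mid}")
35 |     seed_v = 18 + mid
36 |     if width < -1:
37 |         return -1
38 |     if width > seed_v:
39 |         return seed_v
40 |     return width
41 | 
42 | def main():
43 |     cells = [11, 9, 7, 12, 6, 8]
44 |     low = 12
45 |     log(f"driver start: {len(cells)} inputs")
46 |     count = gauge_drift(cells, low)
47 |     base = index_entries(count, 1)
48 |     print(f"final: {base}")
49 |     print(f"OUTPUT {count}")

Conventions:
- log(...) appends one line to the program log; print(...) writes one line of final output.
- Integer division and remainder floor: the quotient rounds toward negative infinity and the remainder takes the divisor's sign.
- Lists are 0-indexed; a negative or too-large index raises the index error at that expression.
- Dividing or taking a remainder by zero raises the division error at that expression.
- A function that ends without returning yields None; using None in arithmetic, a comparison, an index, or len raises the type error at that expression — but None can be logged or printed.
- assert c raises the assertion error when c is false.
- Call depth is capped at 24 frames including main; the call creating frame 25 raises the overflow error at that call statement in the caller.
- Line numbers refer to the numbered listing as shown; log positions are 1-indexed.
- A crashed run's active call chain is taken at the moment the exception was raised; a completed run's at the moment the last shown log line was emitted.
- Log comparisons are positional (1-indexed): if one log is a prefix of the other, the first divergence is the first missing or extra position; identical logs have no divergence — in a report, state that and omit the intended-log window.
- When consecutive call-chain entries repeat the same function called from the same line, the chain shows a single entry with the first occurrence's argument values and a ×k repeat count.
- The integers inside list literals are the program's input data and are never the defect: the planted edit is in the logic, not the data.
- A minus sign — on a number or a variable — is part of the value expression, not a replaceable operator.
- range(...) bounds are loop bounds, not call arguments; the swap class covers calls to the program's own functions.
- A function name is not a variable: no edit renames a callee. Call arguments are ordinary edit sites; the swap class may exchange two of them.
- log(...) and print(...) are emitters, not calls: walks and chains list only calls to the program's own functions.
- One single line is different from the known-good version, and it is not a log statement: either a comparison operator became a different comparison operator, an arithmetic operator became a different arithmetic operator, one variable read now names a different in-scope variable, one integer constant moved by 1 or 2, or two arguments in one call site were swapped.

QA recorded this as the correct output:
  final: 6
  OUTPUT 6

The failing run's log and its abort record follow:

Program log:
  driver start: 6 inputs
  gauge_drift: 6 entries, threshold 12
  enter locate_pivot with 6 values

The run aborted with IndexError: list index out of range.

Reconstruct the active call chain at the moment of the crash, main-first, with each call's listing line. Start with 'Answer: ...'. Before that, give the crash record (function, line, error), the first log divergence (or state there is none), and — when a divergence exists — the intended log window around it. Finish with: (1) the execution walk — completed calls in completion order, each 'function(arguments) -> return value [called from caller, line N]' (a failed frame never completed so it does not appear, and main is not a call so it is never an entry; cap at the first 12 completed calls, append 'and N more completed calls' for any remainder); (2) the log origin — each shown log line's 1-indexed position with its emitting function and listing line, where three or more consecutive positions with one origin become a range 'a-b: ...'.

Answer: main -> gauge_drift (called at line 46) -> locate_pivot (called at line 27).
Key observation: A complete run would log 'locate_pivot done: 6' next, but this one stopped at 3 lines.
Crash: locate_pivot, line 3, IndexError.
First divergence: position 4 — the faulty run's log ends after 3 lines; the working version continues with 'locate_pivot done: 6'.
Intended log window:
  2: gauge_drift: 6 entries, threshold 12
  3: enter locate_pivot with 6 values
  4: locate_pivot done: 6
  5: enter audit_lot: 6 items against 12
Execution walk:
  (no call completed)
Log origins:
  1: emitted by main (line 45)
  2: emitted by gauge_drift (line 26)
  3: emitted by locate_pivot (line 2)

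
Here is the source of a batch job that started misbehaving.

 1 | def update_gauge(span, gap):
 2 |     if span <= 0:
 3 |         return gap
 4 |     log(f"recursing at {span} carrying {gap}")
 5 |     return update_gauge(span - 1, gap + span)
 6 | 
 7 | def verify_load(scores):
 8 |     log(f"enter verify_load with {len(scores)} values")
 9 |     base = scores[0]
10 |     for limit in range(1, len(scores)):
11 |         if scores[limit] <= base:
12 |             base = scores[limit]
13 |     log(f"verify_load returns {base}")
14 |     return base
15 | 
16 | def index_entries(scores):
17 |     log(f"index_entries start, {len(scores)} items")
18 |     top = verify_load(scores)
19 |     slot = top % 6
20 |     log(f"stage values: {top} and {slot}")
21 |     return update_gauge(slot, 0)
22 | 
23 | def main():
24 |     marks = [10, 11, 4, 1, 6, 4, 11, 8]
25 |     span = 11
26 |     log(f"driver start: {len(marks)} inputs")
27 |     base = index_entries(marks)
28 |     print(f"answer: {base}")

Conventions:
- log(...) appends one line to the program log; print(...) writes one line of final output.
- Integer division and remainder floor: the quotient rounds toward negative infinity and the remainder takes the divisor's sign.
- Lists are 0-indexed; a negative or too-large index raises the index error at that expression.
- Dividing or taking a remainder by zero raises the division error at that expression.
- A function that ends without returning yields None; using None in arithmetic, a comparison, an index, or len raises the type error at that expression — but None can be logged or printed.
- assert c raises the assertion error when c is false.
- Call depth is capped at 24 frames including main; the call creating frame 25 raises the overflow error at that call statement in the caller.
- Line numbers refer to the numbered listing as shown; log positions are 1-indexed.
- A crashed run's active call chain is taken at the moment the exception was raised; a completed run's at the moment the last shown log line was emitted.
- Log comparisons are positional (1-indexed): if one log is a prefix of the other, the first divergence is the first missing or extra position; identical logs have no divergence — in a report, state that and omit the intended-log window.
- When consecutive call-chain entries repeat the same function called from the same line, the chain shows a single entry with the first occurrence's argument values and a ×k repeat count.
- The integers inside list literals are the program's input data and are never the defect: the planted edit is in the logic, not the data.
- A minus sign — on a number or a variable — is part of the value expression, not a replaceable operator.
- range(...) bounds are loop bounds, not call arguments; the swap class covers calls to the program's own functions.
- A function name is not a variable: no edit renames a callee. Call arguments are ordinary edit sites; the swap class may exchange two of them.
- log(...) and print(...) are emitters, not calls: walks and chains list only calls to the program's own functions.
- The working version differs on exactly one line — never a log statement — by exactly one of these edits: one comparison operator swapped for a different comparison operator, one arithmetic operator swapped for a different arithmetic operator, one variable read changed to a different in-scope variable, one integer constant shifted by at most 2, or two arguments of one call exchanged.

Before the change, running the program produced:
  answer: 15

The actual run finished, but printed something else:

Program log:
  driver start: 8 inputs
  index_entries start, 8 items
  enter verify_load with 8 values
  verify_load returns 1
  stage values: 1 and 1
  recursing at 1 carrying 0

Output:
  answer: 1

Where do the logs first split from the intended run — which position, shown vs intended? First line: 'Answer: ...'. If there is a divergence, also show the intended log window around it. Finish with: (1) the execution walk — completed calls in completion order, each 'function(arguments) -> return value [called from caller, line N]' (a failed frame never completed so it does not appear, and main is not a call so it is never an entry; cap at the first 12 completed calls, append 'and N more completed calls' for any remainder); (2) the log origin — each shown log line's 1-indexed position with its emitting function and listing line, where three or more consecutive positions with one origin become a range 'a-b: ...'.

Answer: position 4 — the shown line 'verify_load returns 1' should read 'verify_load returns 11'.
Intended log window:
  2: index_entries start, 8 items
  3: enter verify_load with 8 values
  4: verify_load returns 11
  5: stage values: 11 and 5
Execution walk:
  verify_load([10, 11, 4, 1, 6, 4, 11, 8]) -> 1  [called from index_entries, line 18]
  update_gauge(0, 1) -> 1  [called from update_gauge, line 5]
  update_gauge(1, 0) -> 1  [called from index_entries, line 21]
  index_entries([10, 11, 4, 1, 6, 4, 11, 8]) -> 1  [called from main, line 27]
Origin of each log line:
  1: from main, line 26
  2: from index_entries, line 17
  3: from verify_load, line 8
  4: from verify_load, line 13
  5: from index_entries, line 20
  6: from update_gauge, line 4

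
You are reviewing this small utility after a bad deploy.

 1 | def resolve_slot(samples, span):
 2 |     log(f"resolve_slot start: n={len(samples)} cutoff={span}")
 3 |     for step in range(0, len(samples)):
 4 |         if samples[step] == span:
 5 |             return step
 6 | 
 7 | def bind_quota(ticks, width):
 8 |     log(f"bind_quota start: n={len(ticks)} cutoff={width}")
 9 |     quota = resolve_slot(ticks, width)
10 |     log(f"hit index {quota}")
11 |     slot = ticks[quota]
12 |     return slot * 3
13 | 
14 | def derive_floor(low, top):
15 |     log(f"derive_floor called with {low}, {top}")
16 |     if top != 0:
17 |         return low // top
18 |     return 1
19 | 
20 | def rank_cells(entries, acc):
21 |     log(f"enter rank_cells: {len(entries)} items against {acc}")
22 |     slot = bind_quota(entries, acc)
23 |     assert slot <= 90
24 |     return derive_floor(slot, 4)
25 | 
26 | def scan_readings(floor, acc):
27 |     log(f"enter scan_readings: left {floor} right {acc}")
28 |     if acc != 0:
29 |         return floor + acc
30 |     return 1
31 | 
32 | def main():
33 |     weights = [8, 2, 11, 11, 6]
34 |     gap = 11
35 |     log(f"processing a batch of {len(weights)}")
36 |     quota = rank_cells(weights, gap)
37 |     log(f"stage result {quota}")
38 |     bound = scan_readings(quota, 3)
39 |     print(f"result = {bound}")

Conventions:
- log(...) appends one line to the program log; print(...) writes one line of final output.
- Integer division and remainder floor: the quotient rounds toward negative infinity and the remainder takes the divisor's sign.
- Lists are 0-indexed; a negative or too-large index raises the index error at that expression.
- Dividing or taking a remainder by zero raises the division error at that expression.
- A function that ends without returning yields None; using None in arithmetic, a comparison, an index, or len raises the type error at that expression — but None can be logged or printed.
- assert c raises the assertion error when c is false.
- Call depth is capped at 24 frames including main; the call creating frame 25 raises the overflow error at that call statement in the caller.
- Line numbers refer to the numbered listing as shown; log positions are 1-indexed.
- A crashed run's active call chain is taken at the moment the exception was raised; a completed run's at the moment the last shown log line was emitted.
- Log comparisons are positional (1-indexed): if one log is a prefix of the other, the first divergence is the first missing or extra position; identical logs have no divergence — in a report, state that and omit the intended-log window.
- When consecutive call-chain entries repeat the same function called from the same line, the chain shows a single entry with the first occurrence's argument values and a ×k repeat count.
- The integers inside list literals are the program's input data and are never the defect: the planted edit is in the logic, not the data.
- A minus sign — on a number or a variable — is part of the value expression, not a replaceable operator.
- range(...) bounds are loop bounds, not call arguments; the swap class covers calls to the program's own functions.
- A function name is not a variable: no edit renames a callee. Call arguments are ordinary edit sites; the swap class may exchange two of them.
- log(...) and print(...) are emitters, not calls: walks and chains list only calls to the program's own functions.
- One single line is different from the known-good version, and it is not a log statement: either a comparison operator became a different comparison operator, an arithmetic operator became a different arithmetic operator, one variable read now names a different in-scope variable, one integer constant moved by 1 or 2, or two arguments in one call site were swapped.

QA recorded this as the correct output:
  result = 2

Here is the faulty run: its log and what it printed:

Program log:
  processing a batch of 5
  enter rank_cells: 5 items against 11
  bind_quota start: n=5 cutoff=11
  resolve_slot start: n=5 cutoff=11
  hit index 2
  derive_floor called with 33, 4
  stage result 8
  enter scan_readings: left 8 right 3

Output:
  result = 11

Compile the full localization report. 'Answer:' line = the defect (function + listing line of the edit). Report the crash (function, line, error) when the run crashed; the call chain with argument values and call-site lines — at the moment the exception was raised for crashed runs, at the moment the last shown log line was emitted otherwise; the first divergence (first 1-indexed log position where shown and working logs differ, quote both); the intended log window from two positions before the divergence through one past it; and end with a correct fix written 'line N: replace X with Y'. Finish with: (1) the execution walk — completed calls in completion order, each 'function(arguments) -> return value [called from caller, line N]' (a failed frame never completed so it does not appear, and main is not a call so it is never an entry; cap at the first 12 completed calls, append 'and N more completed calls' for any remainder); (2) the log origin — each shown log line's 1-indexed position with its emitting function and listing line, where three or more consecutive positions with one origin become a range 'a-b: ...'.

Answer: the defect is in scan_readings at line 29.
Key fact: Every logged value matches the working version; the printed result is what differs.
Call chain: main -> scan_readings(8, 3) (called at line 38).
First divergence: there is none — every log position agrees.
Execution walk:
  resolve_slot([8, 2, 11, 11, 6], 11) -> 2  [called from bind_quota, line 9]
  bind_quota([8, 2, 11, 11, 6], 11) -> 33  [called from rank_cells, line 22]
  derive_floor(33, 4) -> 8  [called from rank_cells, line 24]
  rank_cells([8, 2, 11, 11, 6], 11) -> 8  [called from main, line 36]
  scan_readings(8, 3) -> 11  [called from main, line 38]
Log line origins:
  1: emitted by main (line 35)
  2: emitted by rank_cells (line 21)
  3: emitted by bind_quota (line 8)
  4: emitted by resolve_slot (line 2)
  5: emitted by bind_quota (line 10)
  6: emitted by derive_floor (line 15)
  7: emitted by main (line 37)
  8: emitted by scan_readings (line 27)
A correct fix: line 29: replace `+` with `%`.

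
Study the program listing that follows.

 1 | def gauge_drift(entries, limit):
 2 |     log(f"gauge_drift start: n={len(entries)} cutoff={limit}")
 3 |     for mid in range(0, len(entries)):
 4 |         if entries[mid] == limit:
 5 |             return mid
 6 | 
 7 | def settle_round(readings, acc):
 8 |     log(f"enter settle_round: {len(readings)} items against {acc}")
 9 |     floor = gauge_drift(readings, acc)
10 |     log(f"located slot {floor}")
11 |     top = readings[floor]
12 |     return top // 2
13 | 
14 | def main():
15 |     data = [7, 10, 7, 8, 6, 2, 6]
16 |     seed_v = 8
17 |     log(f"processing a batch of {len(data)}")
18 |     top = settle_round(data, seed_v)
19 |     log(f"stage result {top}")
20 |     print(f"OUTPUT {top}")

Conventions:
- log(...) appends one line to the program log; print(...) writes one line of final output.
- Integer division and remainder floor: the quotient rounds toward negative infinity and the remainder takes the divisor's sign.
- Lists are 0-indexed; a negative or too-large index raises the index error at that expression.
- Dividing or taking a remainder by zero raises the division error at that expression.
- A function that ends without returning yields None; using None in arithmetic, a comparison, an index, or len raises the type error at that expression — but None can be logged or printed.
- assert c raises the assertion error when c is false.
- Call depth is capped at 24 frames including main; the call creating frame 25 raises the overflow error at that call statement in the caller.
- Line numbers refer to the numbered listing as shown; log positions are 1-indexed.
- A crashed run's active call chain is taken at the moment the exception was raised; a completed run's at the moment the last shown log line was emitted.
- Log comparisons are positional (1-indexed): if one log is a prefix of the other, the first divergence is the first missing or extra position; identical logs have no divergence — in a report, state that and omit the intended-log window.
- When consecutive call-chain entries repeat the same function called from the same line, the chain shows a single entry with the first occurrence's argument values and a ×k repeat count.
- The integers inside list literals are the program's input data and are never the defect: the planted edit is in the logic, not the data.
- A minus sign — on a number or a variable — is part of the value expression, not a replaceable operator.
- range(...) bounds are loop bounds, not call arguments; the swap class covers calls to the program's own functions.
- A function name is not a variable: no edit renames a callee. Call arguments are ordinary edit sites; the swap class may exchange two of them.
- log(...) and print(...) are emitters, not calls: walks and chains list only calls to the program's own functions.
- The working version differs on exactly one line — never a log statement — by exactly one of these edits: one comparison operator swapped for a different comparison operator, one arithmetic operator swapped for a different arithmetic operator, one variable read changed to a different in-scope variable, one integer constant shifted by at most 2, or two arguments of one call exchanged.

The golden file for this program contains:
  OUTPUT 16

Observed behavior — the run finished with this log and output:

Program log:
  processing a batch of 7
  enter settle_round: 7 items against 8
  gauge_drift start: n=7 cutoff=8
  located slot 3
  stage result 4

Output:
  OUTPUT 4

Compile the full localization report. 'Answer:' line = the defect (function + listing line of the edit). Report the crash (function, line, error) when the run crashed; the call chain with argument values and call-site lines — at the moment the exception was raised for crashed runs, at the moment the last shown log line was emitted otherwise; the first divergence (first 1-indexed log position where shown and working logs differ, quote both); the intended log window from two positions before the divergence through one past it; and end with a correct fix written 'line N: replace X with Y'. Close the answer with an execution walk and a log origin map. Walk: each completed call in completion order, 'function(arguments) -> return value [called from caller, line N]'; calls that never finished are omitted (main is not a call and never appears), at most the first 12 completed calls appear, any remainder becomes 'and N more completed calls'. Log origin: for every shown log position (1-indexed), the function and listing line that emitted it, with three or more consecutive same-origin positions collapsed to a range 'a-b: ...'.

Answer: the defect is in settle_round at line 12.
Key fact: Log line 5 is where behavior first shows: 'stage result 4' appears instead of 'stage result 16'.
Call chain: main.
First divergence: position 5 — the shown line 'stage result 4' should read 'stage result 16'.
Intended log window:
  3: gauge_drift start: n=7 cutoff=8
  4: located slot 3
  5: stage result 16
Execution walk:
  gauge_drift([7, 10, 7, 8, 6, 2, 6], 8) -> 3  [called from settle_round, line 9]
  settle_round([7, 10, 7, 8, 6, 2, 6], 8) -> 4  [called from main, line 18]
Log origin:
  1: from main, line 17
  2: from settle_round, line 8
  3: from gauge_drift, line 2
  4: from settle_round, line 10
  5: from main, line 19
A correct fix: line 12: replace `//` with `*`.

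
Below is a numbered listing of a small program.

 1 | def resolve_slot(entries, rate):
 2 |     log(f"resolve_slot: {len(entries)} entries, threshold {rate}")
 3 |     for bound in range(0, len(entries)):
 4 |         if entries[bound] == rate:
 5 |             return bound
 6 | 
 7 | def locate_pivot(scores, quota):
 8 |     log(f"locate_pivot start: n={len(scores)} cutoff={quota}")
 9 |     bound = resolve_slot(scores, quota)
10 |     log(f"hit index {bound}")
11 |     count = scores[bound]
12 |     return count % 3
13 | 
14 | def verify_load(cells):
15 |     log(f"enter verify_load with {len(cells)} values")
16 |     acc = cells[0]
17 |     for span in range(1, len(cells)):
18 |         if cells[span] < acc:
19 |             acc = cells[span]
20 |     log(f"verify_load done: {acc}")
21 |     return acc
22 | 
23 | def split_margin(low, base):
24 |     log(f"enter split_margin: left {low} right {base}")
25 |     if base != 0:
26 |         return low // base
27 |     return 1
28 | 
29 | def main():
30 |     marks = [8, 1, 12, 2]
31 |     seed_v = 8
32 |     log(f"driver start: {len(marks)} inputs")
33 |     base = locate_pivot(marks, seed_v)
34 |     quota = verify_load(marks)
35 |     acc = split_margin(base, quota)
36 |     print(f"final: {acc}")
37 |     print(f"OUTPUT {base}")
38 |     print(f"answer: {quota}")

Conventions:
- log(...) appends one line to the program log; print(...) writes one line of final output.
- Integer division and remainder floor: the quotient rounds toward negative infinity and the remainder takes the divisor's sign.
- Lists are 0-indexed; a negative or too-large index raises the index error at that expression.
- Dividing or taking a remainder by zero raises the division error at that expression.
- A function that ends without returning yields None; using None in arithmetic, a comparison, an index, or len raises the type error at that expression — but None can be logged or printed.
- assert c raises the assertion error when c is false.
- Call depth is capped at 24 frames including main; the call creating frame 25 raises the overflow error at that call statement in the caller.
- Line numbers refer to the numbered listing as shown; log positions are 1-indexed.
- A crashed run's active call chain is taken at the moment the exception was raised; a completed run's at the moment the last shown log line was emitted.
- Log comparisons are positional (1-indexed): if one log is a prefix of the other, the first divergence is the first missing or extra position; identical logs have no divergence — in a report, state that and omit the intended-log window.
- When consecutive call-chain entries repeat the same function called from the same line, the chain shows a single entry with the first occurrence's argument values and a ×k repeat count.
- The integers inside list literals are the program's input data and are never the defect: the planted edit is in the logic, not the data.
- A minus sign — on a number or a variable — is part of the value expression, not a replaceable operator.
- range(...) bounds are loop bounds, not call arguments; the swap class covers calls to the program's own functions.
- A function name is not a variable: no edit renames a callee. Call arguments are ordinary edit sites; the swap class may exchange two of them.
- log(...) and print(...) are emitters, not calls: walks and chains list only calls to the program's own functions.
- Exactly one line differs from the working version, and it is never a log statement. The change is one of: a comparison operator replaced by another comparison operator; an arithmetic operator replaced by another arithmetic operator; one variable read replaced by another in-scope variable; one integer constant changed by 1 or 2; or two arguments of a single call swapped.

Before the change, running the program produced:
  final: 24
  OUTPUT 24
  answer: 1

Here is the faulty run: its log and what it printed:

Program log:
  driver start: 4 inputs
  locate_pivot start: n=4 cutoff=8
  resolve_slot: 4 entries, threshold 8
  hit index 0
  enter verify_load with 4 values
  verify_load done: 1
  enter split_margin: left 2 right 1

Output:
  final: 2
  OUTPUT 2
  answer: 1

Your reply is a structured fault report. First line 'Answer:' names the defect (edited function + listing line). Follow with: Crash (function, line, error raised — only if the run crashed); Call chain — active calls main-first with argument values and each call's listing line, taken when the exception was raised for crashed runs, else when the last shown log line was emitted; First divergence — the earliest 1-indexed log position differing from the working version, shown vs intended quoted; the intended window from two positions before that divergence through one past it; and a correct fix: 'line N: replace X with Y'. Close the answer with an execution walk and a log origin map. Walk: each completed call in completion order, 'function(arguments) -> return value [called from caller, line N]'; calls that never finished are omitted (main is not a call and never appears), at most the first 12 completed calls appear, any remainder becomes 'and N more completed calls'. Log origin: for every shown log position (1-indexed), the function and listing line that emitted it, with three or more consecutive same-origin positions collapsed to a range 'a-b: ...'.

Answer: the defect is in locate_pivot at line 12.
Key fact: The log first diverges at position 7: the faulty run prints 'enter split_margin: left 2 right 1' where the working version prints 'enter split_margin: left 24 right 1'.
Call chain: main -> split_margin(2, 1) (called at line 35).
First divergence: position 7 — the shown line 'enter split_margin: left 2 right 1' should read 'enter split_margin: left 24 right 1'.
Intended log window:
  5: enter verify_load with 4 values
  6: verify_load done: 1
  7: enter split_margin: left 24 right 1
Execution walk:
  resolve_slot([8, 1, 12, 2], 8) -> 0  [called from locate_pivot, line 9]
  locate_pivot([8, 1, 12, 2], 8) -> 2  [called from main, line 33]
  verify_load([8, 1, 12, 2]) -> 1  [called from main, line 34]
  split_margin(2, 1) -> 2  [called from main, line 35]
Log origins:
  1: from main, line 32
  2: from locate_pivot, line 8
  3: from resolve_slot, line 2
  4: from locate_pivot, line 10
  5: from verify_load, line 15
  6: from verify_load, line 20
  7: from split_margin, line 24
A correct fix: line 12: replace `%` with `*`.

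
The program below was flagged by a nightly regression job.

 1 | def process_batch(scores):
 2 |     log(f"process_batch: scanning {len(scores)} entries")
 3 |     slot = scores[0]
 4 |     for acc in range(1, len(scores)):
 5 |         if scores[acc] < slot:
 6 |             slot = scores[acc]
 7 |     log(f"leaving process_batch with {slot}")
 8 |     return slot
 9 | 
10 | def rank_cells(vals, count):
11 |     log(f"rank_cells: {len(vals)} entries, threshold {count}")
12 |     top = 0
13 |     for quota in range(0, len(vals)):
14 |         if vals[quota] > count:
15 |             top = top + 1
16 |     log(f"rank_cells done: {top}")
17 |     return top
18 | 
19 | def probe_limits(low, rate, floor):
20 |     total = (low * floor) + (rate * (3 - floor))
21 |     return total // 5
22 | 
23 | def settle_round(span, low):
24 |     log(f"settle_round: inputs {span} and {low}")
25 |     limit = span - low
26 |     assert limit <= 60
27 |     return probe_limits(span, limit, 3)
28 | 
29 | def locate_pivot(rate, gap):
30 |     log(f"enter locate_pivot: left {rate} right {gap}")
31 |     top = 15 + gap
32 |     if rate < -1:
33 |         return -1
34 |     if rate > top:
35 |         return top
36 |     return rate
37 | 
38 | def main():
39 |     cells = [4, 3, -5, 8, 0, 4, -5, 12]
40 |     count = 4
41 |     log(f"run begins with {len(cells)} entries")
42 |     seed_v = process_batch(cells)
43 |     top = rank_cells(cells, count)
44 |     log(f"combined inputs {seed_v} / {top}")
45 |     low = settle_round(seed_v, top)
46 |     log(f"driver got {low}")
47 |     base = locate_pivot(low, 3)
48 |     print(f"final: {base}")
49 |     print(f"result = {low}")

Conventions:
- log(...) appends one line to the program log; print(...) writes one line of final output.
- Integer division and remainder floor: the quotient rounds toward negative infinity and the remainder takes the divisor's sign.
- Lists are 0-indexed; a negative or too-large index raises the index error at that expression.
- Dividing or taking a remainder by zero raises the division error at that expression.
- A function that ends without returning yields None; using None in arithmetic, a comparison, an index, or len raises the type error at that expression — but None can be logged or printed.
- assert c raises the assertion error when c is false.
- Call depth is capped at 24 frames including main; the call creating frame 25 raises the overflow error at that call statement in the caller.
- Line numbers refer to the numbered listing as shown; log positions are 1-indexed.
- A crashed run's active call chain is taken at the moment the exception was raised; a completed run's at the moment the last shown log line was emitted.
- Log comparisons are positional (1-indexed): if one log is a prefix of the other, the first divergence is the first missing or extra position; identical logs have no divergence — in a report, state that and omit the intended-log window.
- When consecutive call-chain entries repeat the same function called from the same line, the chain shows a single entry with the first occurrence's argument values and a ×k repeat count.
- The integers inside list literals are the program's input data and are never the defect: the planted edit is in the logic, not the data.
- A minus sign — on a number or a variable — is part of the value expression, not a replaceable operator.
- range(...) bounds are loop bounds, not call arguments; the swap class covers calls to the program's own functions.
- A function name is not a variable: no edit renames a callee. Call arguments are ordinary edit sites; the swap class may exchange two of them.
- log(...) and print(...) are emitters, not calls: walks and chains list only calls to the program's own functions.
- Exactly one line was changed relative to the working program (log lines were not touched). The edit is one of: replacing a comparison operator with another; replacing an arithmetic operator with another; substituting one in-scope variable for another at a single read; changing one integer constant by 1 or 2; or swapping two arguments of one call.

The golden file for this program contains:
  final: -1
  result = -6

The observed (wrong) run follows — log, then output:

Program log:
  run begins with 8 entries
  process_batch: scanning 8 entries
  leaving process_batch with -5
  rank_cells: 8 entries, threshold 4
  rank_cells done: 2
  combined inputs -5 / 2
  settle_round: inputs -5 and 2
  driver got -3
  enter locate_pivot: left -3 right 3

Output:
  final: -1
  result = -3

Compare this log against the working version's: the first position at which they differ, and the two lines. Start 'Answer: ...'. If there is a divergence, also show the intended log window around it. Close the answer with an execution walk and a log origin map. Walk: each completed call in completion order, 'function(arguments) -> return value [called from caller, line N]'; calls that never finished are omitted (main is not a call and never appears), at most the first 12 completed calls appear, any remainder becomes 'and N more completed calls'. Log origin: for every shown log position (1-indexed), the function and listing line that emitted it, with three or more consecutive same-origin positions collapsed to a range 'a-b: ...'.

Answer: at position 8 the run shows 'driver got -3' where the working version logs 'driver got -6'.
Intended log window:
  6: combined inputs -5 / 2
  7: settle_round: inputs -5 and 2
  8: driver got -6
  9: enter locate_pivot: left -6 right 3
Execution walk:
  process_batch([4, 3, -5, 8, 0, 4, -5, 12]) -> -5  [called from main, line 42]
  rank_cells([4, 3, -5, 8, 0, 4, -5, 12], 4) -> 2  [called from main, line 43]
  probe_limits(-5, -7, 3) -> -3  [called from settle_round, line 27]
  settle_round(-5, 2) -> -3  [called from main, line 45]
  locate_pivot(-3, 3) -> -1  [called from main, line 47]
Log line origins:
  1: emitted by main (line 41)
  2: emitted by process_batch (line 2)
  3: emitted by process_batch (line 7)
  4: emitted by rank_cells (line 11)
  5: emitted by rank_cells (line 16)
  6: emitted by main (line 44)
  7: emitted by settle_round (line 24)
  8: emitted by main (line 46)
  9: emitted by locate_pivot (line 30)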